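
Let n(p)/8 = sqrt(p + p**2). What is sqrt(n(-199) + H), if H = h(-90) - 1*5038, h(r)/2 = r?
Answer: sqrt(-5218 + 24*sqrt(4378)) ≈ 60.25*I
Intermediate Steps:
n(p) = 8*sqrt(p + p**2)
h(r) = 2*r
H = -5218 (H = 2*(-90) - 1*5038 = -180 - 5038 = -5218)
sqrt(n(-199) + H) = sqrt(8*sqrt(-199*(1 - 199)) - 5218) = sqrt(8*sqrt(-199*(-198)) - 5218) = sqrt(8*sqrt(39402) - 5218) = sqrt(8*(3*sqrt(4378)) - 5218) = sqrt(24*sqrt(4378) - 5218) = sqrt(-5218 + 24*sqrt(4378))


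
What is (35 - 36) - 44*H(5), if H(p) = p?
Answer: -221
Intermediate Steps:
(35 - 36) - 44*H(5) = (35 - 36) - 44*5 = -1 - 220 = -221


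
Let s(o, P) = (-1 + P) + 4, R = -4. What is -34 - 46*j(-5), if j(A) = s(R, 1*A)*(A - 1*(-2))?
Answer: -310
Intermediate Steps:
s(o, P) = 3 + P
j(A) = (2 + A)*(3 + A) (j(A) = (3 + 1*A)*(A - 1*(-2)) = (3 + A)*(A + 2) = (3 + A)*(2 + A) = (2 + A)*(3 + A))
-34 - 46*j(-5) = -34 - 46*(2 - 5)*(3 - 5) = -34 - (-138)*(-2) = -34 - 46*6 = -34 - 276 = -310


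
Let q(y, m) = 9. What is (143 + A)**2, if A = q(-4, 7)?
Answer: 23104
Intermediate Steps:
A = 9
(143 + A)**2 = (143 + 9)**2 = 152**2 = 23104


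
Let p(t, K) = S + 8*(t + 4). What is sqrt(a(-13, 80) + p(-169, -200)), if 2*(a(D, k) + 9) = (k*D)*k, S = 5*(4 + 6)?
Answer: I*sqrt(42879) ≈ 207.07*I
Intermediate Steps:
S = 50 (S = 5*10 = 50)
p(t, K) = 82 + 8*t (p(t, K) = 50 + 8*(t + 4) = 50 + 8*(4 + t) = 50 + (32 + 8*t) = 82 + 8*t)
a(D, k) = -9 + D*k**2/2 (a(D, k) = -9 + ((k*D)*k)/2 = -9 + ((D*k)*k)/2 = -9 + (D*k**2)/2 = -9 + D*k**2/2)
sqrt(a(-13, 80) + p(-169, -200)) = sqrt((-9 + (1/2)*(-13)*80**2) + (82 + 8*(-169))) = sqrt((-9 + (1/2)*(-13)*6400) + (82 - 1352)) = sqrt((-9 - 41600) - 1270) = sqrt(-41609 - 1270) = sqrt(-42879) = I*sqrt(42879)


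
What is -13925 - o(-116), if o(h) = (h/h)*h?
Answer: -13809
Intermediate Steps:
o(h) = h (o(h) = 1*h = h)
-13925 - o(-116) = -13925 - 1*(-116) = -13925 + 116 = -13809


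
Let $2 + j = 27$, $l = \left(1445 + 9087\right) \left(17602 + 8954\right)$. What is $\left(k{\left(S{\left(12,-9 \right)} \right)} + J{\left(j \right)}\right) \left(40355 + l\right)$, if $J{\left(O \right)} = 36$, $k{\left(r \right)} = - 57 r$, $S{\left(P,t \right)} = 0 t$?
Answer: $10070213292$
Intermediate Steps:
$S{\left(P,t \right)} = 0$
$l = 279687792$ ($l = 10532 \cdot 26556 = 279687792$)
$j = 25$ ($j = -2 + 27 = 25$)
$\left(k{\left(S{\left(12,-9 \right)} \right)} + J{\left(j \right)}\right) \left(40355 + l\right) = \left(\left(-57\right) 0 + 36\right) \left(40355 + 279687792\right) = \left(0 + 36\right) 279728147 = 36 \cdot 279728147 = 10070213292$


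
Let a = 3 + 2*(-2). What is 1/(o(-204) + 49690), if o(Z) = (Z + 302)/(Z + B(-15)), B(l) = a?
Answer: 205/10186352 ≈ 2.0125e-5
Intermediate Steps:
a = -1 (a = 3 - 4 = -1)
B(l) = -1
o(Z) = (302 + Z)/(-1 + Z) (o(Z) = (Z + 302)/(Z - 1) = (302 + Z)/(-1 + Z))
1/(o(-204) + 49690) = 1/((302 - 204)/(-1 - 204) + 49690) = 1/(98/(-205) + 49690) = 1/(-1/205*98 + 49690) = 1/(-98/205 + 49690) = 1/(10186352/205) = 205/10186352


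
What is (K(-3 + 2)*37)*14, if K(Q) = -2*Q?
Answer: 1036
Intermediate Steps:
(K(-3 + 2)*37)*14 = (-2*(-3 + 2)*37)*14 = (-2*(-1)*37)*14 = (2*37)*14 = 74*14 = 1036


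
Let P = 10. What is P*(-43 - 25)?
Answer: -680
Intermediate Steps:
P*(-43 - 25) = 10*(-43 - 25) = 10*(-68) = -680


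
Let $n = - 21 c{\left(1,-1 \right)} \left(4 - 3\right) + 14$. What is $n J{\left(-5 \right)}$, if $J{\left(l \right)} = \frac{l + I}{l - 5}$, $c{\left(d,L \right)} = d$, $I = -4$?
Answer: $- \frac{63}{10} \approx -6.3$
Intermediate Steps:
$J{\left(l \right)} = \frac{-4 + l}{-5 + l}$ ($J{\left(l \right)} = \frac{l - 4}{l - 5} = \frac{-4 + l}{-5 + l}$)
$n = -7$ ($n = - 21 \cdot 1 \left(4 - 3\right) + 14 = - 21 \cdot 1 \cdot 1 + 14 = \left(-21\right) 1 + 14 = -21 + 14 = -7$)
$n J{\left(-5 \right)} = - 7 \frac{-4 - 5}{-5 - 5} = - 7 \frac{1}{-10} \left(-9\right) = - 7 \left(\left(- \frac{1}{10}\right) \left(-9\right)\right) = \left(-7\right) \frac{9}{10} = - \frac{63}{10}$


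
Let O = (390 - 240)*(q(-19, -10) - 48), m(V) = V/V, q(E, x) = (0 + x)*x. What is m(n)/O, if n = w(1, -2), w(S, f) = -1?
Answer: 1/7800 ≈ 0.00012821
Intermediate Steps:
q(E, x) = x² (q(E, x) = x*x = x²)
n = -1
m(V) = 1
O = 7800 (O = (390 - 240)*((-10)² - 48) = 150*(100 - 48) = 150*52 = 7800)
m(n)/O = 1/7800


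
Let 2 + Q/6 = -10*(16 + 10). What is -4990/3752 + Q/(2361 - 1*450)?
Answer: -367477/170716 ≈ -2.1526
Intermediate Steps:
Q = -1572 (Q = -12 + 6*(-10*(16 + 10)) = -12 + 6*(-10*26) = -12 + 6*(-260) = -12 - 1560 = -1572)
-4990/3752 + Q/(2361 - 1*450) = -4990/3752 - 1572/(2361 - 1*450) = -4990*1/3752 - 1572/(2361 - 450) = -2495/1876 - 1572/1911 = -2495/1876 - 1572*1/1911 = -2495/1876 - 524/637 = -367477/170716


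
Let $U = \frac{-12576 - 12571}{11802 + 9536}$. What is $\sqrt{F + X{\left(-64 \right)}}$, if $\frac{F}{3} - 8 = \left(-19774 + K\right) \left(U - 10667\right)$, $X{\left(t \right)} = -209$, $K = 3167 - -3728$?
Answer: $\frac{\sqrt{187672612047256318}}{21338} \approx 20302.0$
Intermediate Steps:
$U = - \frac{25147}{21338} \approx -1.1785$
$K = 6895$ ($K = 3167 + 3728 = 6895$)
$F = \frac{8795234192853}{21338}$ ($F = 24 + 3 \left(-19774 + 6895\right) \left(- \frac{25147}{21338} - 10667\right) = 24 + 3 \left(\left(-12879\right) \left(- \frac{227637593}{21338}\right)\right) = 24 + 3 \cdot \frac{2931744560247}{21338} = 24 + \frac{8795233680741}{21338} = \frac{8795234192853}{21338} \approx 4.1219 \cdot 10^{8}$)
$\sqrt{F + X{\left(-64 \right)}} = \sqrt{\frac{8795234192853}{21338} - 209} = \sqrt{\frac{8795229733211}{21338}} = \frac{\sqrt{187672612047256318}}{21338}$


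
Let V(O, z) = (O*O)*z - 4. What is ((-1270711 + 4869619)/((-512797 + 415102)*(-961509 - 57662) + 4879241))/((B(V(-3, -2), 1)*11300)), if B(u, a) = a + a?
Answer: 899727/562586263985900 ≈ 1.5993e-9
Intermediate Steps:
V(O, z) = -4 + z*O² (V(O, z) = O²*z - 4 = z*O² - 4 = -4 + z*O²)
B(u, a) = 2*a
((-1270711 + 4869619)/((-512797 + 415102)*(-961509 - 57662) + 4879241))/((B(V(-3, -2), 1)*11300)) = ((-1270711 + 4869619)/((-512797 + 415102)*(-961509 - 57662) + 4879241))/(((2*1)*11300)) = (3598908/(-97695*(-1019171) + 4879241))/((2*11300)) = (3598908/(99567910845 + 4879241))/22600 = (3598908/99572790086)*(1/22600) = (3598908*(1/99572790086))*(1/22600) = (1799454/49786395043)*(1/22600) = 899727/562586263985900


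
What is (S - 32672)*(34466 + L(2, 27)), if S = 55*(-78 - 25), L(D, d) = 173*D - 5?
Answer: -1334395959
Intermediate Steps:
L(D, d) = -5 + 173*D
S = -5665 (S = 55*(-103) = -5665)
(S - 32672)*(34466 + L(2, 27)) = (-5665 - 32672)*(34466 + (-5 + 173*2)) = -38337*(34466 + (-5 + 346)) = -38337*(34466 + 341) = -38337*34807 = -1334395959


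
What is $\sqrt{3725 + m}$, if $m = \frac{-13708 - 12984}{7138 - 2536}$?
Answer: $\frac{\sqrt{19691679579}}{2301} \approx 60.985$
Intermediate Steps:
$m = - \frac{13346}{2301}$ ($m = - \frac{26692}{4602} = \left(-26692\right) \frac{1}{4602} = - \frac{13346}{2301} \approx -5.8001$)
$\sqrt{3725 + m} = \sqrt{3725 - \frac{13346}{2301}} = \sqrt{\frac{8557879}{2301}} = \frac{\sqrt{19691679579}}{2301}$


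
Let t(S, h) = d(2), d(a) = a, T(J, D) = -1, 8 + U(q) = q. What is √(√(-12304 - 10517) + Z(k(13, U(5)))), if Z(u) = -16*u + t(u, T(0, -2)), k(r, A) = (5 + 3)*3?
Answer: √(-382 + I*√22821) ≈ 3.7938 + 19.91*I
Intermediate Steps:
U(q) = -8 + q
t(S, h) = 2
k(r, A) = 24 (k(r, A) = 8*3 = 24)
Z(u) = 2 - 16*u (Z(u) = -16*u + 2 = 2 - 16*u)
√(√(-12304 - 10517) + Z(k(13, U(5)))) = √(√(-12304 - 10517) + (2 - 16*24)) = √(√(-22821) + (2 - 384)) = √(I*√22821 - 382) = √(-382 + I*√22821)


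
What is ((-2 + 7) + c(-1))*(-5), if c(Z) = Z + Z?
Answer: -15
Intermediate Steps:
c(Z) = 2*Z
((-2 + 7) + c(-1))*(-5) = ((-2 + 7) + 2*(-1))*(-5) = (5 - 2)*(-5) = 3*(-5) = -15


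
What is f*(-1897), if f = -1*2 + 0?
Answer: 3794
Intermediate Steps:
f = -2 (f = -2 + 0 = -2)
f*(-1897) = -2*(-1897) = 3794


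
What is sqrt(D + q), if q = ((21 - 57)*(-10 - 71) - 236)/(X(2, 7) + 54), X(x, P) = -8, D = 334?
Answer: sqrt(207506)/23 ≈ 19.806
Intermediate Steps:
q = 1340/23 (q = ((21 - 57)*(-10 - 71) - 236)/(-8 + 54) = (-36*(-81) - 236)/46 = (2916 - 236)*(1/46) = 2680*(1/46) = 1340/23 ≈ 58.261)
sqrt(D + q) = sqrt(334 + 1340/23) = sqrt(9022/23) = sqrt(207506)/23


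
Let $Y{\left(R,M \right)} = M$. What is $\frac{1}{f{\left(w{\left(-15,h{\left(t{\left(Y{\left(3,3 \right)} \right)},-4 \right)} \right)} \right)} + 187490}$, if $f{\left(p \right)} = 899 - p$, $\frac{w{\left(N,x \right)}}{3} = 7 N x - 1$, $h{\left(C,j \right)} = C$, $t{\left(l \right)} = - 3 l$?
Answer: $\frac{1}{185557} \approx 5.3892 \cdot 10^{-6}$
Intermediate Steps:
$w{\left(N,x \right)} = -3 + 21 N x$ ($w{\left(N,x \right)} = 3 \left(7 N x - 1\right) = 3 \left(-1 + 7 N x\right) = -3 + 21 N x$)
$\frac{1}{f{\left(w{\left(-15,h{\left(t{\left(Y{\left(3,3 \right)} \right)},-4 \right)} \right)} \right)} + 187490} = \frac{1}{\left(899 - \left(-3 + 21 \left(-15\right) \left(\left(-3\right) 3\right)\right)\right) + 187490} = \frac{1}{\left(899 - \left(-3 + 21 \left(-15\right) \left(-9\right)\right)\right) + 187490} = \frac{1}{\left(899 - \left(-3 + 2835\right)\right) + 187490} = \frac{1}{\left(899 - 2832\right) + 187490} = \frac{1}{-1933 + 187490} = \frac{1}{185557}$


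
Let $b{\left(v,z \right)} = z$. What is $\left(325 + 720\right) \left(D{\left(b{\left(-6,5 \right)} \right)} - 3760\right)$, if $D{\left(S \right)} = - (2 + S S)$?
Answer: $-3957415$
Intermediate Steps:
$D{\left(S \right)} = -2 - S^{2}$ ($D{\left(S \right)} = - (2 + S^{2}) = -2 - S^{2}$)
$\left(325 + 720\right) \left(D{\left(b{\left(-6,5 \right)} \right)} - 3760\right) = \left(325 + 720\right) \left(\left(-2 - 5^{2}\right) - 3760\right) = 1045 \left(\left(-2 - 25\right) - 3760\right) = 1045 \left(-27 - 3760\right) = 1045 \left(-3787\right) = -3957415$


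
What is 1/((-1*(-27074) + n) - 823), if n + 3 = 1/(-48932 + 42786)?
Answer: 6146/161320207 ≈ 3.8098e-5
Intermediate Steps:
n = -18439/6146 (n = -3 + 1/(-48932 + 42786) = -3 + 1/(-6146) = -3 - 1/6146 = -18439/6146 ≈ -3.0002)
1/((-1*(-27074) + n) - 823) = 1/((-1*(-27074) - 18439/6146) - 823) = 1/((27074 - 18439/6146) - 823) = 1/(166378365/6146 - 823) = 1/(161320207/6146) = 6146/161320207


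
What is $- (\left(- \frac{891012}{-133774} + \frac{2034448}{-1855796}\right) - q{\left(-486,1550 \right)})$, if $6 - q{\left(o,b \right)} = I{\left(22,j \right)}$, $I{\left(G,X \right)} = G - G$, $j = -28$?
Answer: $\frac{13520408228}{31032156763} \approx 0.43569$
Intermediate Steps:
$I{\left(G,X \right)} = 0$
$q{\left(o,b \right)} = 6$ ($q{\left(o,b \right)} = 6 - 0 = 6 + 0 = 6$)
$- (\left(- \frac{891012}{-133774} + \frac{2034448}{-1855796}\right) - q{\left(-486,1550 \right)}) = - (\left(- \frac{891012}{-133774} + \frac{2034448}{-1855796}\right) - 6) = - (\left(\left(-891012\right) \left(- \frac{1}{133774}\right) + 2034448 \left(- \frac{1}{1855796}\right)\right) - 6) = - (\left(\frac{445506}{66887} - \frac{508612}{463949}\right) - 6) = - (\frac{172672532350}{31032156763} - 6) = \left(-1\right) \left(- \frac{13520408228}{31032156763}\right) = \frac{13520408228}{31032156763}$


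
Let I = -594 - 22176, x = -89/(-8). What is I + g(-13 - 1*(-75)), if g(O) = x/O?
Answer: -11293831/496 ≈ -22770.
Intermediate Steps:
x = 89/8 (x = -89*(-1/8) = 89/8 ≈ 11.125)
I = -22770
g(O) = 89/(8*O)
I + g(-13 - 1*(-75)) = -22770 + 89/(8*(-13 - 1*(-75))) = -22770 + 89/(8*(-13 + 75)) = -22770 + (89/8)/62 = -22770 + (89/8)*(1/62) = -22770 + 89/496 = -11293831/496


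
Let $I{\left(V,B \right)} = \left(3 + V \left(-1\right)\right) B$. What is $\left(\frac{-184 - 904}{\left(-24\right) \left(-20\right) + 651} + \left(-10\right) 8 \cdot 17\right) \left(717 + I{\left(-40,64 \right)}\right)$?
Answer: $- \frac{5339651312}{1131} \approx -4.7212 \cdot 10^{6}$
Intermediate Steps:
$I{\left(V,B \right)} = B \left(3 - V\right)$ ($I{\left(V,B \right)} = \left(3 - V\right) B = B \left(3 - V\right)$)
$\left(\frac{-184 - 904}{\left(-24\right) \left(-20\right) + 651} + \left(-10\right) 8 \cdot 17\right) \left(717 + I{\left(-40,64 \right)}\right) = \left(\frac{-184 - 904}{\left(-24\right) \left(-20\right) + 651} + \left(-10\right) 8 \cdot 17\right) \left(717 + 64 \left(3 - -40\right)\right) = \left(- \frac{1088}{480 + 651} - 1360\right) \left(717 + 64 \left(3 + 40\right)\right) = \left(- \frac{1088}{1131} - 1360\right) \left(717 + 64 \cdot 43\right) = \left(\left(-1088\right) \frac{1}{1131} - 1360\right) \left(717 + 2752\right) = \left(- \frac{1088}{1131} - 1360\right) 3469 = \left(- \frac{1539248}{1131}\right) 3469 = - \frac{5339651312}{1131}$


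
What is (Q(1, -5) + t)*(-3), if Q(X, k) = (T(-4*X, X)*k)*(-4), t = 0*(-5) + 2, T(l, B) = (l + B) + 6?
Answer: -186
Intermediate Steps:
T(l, B) = 6 + B + l (T(l, B) = (B + l) + 6 = 6 + B + l)
t = 2 (t = 0 + 2 = 2)
Q(X, k) = -4*k*(6 - 3*X) (Q(X, k) = ((6 + X - 4*X)*k)*(-4) = ((6 - 3*X)*k)*(-4) = (k*(6 - 3*X))*(-4) = -4*k*(6 - 3*X))
(Q(1, -5) + t)*(-3) = (12*(-5)*(-2 + 1) + 2)*(-3) = (12*(-5)*(-1) + 2)*(-3) = (60 + 2)*(-3) = 62*(-3) = -186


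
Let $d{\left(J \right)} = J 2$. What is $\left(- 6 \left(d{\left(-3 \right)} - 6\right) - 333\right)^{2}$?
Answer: $68121$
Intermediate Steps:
$d{\left(J \right)} = 2 J$
$\left(- 6 \left(d{\left(-3 \right)} - 6\right) - 333\right)^{2} = \left(- 6 \left(2 \left(-3\right) - 6\right) - 333\right)^{2} = \left(- 6 \left(-6 - 6\right) - 333\right)^{2} = \left(\left(-6\right) \left(-12\right) - 333\right)^{2} = \left(72 - 333\right)^{2} = \left(-261\right)^{2} = 68121$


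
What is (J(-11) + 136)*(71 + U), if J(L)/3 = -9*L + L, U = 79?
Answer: 60000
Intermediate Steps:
J(L) = -24*L (J(L) = 3*(-9*L + L) = 3*(-8*L) = -24*L)
(J(-11) + 136)*(71 + U) = (-24*(-11) + 136)*(71 + 79) = (264 + 136)*150 = 400*150 = 60000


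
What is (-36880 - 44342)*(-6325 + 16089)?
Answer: -793051608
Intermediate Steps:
(-36880 - 44342)*(-6325 + 16089) = -81222*9764 = -793051608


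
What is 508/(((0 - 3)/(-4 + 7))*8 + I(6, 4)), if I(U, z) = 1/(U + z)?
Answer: -5080/79 ≈ -64.304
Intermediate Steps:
508/(((0 - 3)/(-4 + 7))*8 + I(6, 4)) = 508/(((0 - 3)/(-4 + 7))*8 + 1/(6 + 4)) = 508/(-3/3*8 + 1/10) = 508/(-3*⅓*8 + ⅒) = 508/(-1*8 + ⅒) = 508/(-8 + ⅒) = 508/(-79/10) = 508*(-10/79) = -5080/79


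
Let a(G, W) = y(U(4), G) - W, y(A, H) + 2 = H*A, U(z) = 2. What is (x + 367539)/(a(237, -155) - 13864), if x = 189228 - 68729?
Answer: -488038/13237 ≈ -36.869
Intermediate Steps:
x = 120499
y(A, H) = -2 + A*H (y(A, H) = -2 + H*A = -2 + A*H)
a(G, W) = -2 - W + 2*G (a(G, W) = (-2 + 2*G) - W = -2 - W + 2*G)
(x + 367539)/(a(237, -155) - 13864) = (120499 + 367539)/((-2 - 1*(-155) + 2*237) - 13864) = 488038/((-2 + 155 + 474) - 13864) = 488038/(627 - 13864) = 488038/(-13237) = 488038*(-1/13237) = -488038/13237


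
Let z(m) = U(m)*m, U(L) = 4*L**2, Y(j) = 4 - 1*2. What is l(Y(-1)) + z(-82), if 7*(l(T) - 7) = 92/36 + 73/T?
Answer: -277887887/126 ≈ -2.2055e+6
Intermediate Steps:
Y(j) = 2 (Y(j) = 4 - 2 = 2)
l(T) = 464/63 + 73/(7*T) (l(T) = 7 + (92/36 + 73/T)/7 = 7 + (92*(1/36) + 73/T)/7 = 7 + (23/9 + 73/T)/7 = 7 + (23/63 + 73/(7*T)) = 464/63 + 73/(7*T))
z(m) = 4*m**3 (z(m) = (4*m**2)*m = 4*m**3)
l(Y(-1)) + z(-82) = (1/63)*(657 + 464*2)/2 + 4*(-82)**3 = (1/63)*(1/2)*(657 + 928) + 4*(-551368) = (1/63)*(1/2)*1585 - 2205472 = 1585/126 - 2205472 = -277887887/126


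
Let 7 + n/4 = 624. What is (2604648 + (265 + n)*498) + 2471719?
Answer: 6437401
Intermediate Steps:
n = 2468 (n = -28 + 4*624 = -28 + 2496 = 2468)
(2604648 + (265 + n)*498) + 2471719 = (2604648 + (265 + 2468)*498) + 2471719 = (2604648 + 2733*498) + 2471719 = (2604648 + 1361034) + 2471719 = 3965682 + 2471719 = 6437401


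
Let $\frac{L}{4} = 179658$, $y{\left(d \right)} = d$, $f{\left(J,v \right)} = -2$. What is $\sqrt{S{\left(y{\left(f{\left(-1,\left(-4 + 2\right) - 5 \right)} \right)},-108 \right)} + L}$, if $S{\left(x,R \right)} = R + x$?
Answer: $\sqrt{718522} \approx 847.66$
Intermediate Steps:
$L = 718632$ ($L = 4 \cdot 179658 = 718632$)
$\sqrt{S{\left(y{\left(f{\left(-1,\left(-4 + 2\right) - 5 \right)} \right)},-108 \right)} + L} = \sqrt{\left(-108 - 2\right) + 718632} = \sqrt{-110 + 718632} = \sqrt{718522}$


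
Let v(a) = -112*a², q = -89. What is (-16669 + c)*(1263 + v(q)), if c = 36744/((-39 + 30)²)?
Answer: 387855492535/27 ≈ 1.4365e+10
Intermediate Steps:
c = 12248/27 (c = 36744/((-9)²) = 36744/81 = 36744*(1/81) = 12248/27 ≈ 453.63)
(-16669 + c)*(1263 + v(q)) = (-16669 + 12248/27)*(1263 - 112*(-89)²) = -437815*(1263 - 112*7921)/27 = -437815*(1263 - 887152)/27 = -437815/27*(-885889) = 387855492535/27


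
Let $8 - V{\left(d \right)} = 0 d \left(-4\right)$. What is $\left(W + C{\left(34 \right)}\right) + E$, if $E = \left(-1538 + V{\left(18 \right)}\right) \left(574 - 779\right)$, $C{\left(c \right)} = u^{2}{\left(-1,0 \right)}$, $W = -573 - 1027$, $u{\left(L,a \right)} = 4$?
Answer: $312066$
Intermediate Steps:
$W = -1600$
$V{\left(d \right)} = 8$ ($V{\left(d \right)} = 8 - 0 d \left(-4\right) = 8 - 0 \left(-4\right) = 8 - 0 = 8 + 0 = 8$)
$C{\left(c \right)} = 16$ ($C{\left(c \right)} = 4^{2} = 16$)
$E = 313650$ ($E = \left(-1538 + 8\right) \left(574 - 779\right) = \left(-1530\right) \left(-205\right) = 313650$)
$\left(W + C{\left(34 \right)}\right) + E = \left(-1600 + 16\right) + 313650 = -1584 + 313650 = 312066$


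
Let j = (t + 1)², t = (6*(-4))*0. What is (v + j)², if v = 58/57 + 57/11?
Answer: 20376196/393129 ≈ 51.831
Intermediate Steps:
t = 0 (t = -24*0 = 0)
v = 3887/627 (v = 58*(1/57) + 57*(1/11) = 58/57 + 57/11 = 3887/627 ≈ 6.1994)
j = 1 (j = (0 + 1)² = 1² = 1)
(v + j)² = (3887/627 + 1)² = (4514/627)² = 20376196/393129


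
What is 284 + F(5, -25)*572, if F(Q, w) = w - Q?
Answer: -16876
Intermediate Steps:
284 + F(5, -25)*572 = 284 + (-25 - 1*5)*572 = 284 + (-25 - 5)*572 = 284 - 30*572 = 284 - 17160 = -16876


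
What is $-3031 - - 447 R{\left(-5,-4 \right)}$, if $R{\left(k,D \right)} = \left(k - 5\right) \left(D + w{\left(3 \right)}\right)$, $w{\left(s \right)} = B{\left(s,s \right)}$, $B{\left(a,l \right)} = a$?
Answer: $1439$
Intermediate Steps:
$w{\left(s \right)} = s$
$R{\left(k,D \right)} = \left(-5 + k\right) \left(3 + D\right)$ ($R{\left(k,D \right)} = \left(k - 5\right) \left(D + 3\right) = \left(-5 + k\right) \left(3 + D\right)$)
$-3031 - - 447 R{\left(-5,-4 \right)} = -3031 - - 447 \left(-15 - -20 + 3 \left(-5\right) - -20\right) = -3031 - - 447 \left(-15 + 20 - 15 + 20\right) = -3031 - \left(-447\right) 10 = -3031 - -4470 = -3031 + 4470 = 1439$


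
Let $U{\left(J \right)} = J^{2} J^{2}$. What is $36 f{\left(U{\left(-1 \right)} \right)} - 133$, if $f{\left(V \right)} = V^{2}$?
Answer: $-97$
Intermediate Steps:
$U{\left(J \right)} = J^{4}$
$36 f{\left(U{\left(-1 \right)} \right)} - 133 = 36 \left(\left(-1\right)^{4}\right)^{2} - 133 = 36 \cdot 1^{2} - 133 = 36 \cdot 1 - 133 = 36 - 133 = -97$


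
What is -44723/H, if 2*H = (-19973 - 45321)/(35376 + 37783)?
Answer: 3271889957/32647 ≈ 1.0022e+5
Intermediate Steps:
H = -32647/73159 (H = ((-19973 - 45321)/(35376 + 37783))/2 = (-65294/73159)/2 = (-65294*1/73159)/2 = (1/2)*(-65294/73159) = -32647/73159 ≈ -0.44625)
-44723/H = -44723/(-32647/73159) = -44723*(-73159/32647) = 3271889957/32647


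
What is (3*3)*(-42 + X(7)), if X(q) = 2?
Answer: -360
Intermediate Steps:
(3*3)*(-42 + X(7)) = (3*3)*(-42 + 2) = 9*(-40) = -360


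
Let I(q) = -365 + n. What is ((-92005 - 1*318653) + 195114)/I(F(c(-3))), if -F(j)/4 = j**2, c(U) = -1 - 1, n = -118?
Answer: 10264/23 ≈ 446.26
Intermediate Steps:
c(U) = -2
F(j) = -4*j**2
I(q) = -483 (I(q) = -365 - 118 = -483)
((-92005 - 1*318653) + 195114)/I(F(c(-3))) = ((-92005 - 1*318653) + 195114)/(-483) = ((-92005 - 318653) + 195114)*(-1/483) = (-410658 + 195114)*(-1/483) = -215544*(-1/483) = 10264/23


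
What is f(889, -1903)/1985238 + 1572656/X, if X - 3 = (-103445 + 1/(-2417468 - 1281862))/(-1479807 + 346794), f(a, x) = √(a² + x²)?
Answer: 6591613029759606240/12956844135721 + √4411730/1985238 ≈ 5.0874e+5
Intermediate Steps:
X = 12956844135721/4191388981290 (X = 3 + (-103445 + 1/(-2417468 - 1281862))/(-1479807 + 346794) = 3 + (-103445 + 1/(-3699330))/(-1133013) = 3 + (-103445 - 1/3699330)*(-1/1133013) = 3 - 382677191851/3699330*(-1/1133013) = 3 + 382677191851/4191388981290 = 12956844135721/4191388981290 ≈ 3.0913)
f(889, -1903)/1985238 + 1572656/X = √(889² + (-1903)²)/1985238 + 1572656/(12956844135721/4191388981290) = √(790321 + 3621409)*(1/1985238) + 1572656*(4191388981290/12956844135721) = √4411730*(1/1985238) + 6591613029759606240/12956844135721 = √4411730/1985238 + 6591613029759606240/12956844135721 = 6591613029759606240/12956844135721 + √4411730/1985238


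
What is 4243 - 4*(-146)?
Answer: 4827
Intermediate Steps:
4243 - 4*(-146) = 4243 - 1*(-584) = 4243 + 584 = 4827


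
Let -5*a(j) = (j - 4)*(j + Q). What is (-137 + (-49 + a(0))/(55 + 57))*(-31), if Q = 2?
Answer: 2385667/560 ≈ 4260.1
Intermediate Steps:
a(j) = -(-4 + j)*(2 + j)/5 (a(j) = -(j - 4)*(j + 2)/5 = -(-4 + j)*(2 + j)/5)
(-137 + (-49 + a(0))/(55 + 57))*(-31) = (-137 + (-49 + (8/5 - 1/5*0**2 + (2/5)*0))/(55 + 57))*(-31) = (-137 + (-49 + (8/5 - 1/5*0 + 0))/112)*(-31) = (-137 + (-49 + (8/5 + 0 + 0))*(1/112))*(-31) = (-137 + (-49 + 8/5)*(1/112))*(-31) = (-137 - 237/5*1/112)*(-31) = (-137 - 237/560)*(-31) = -76957/560*(-31) = 2385667/560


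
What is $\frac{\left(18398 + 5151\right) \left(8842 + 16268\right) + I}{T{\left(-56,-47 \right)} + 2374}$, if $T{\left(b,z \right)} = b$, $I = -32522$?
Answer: $\frac{295641434}{1159} \approx 2.5508 \cdot 10^{5}$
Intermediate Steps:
$\frac{\left(18398 + 5151\right) \left(8842 + 16268\right) + I}{T{\left(-56,-47 \right)} + 2374} = \frac{\left(18398 + 5151\right) \left(8842 + 16268\right) - 32522}{-56 + 2374} = \frac{23549 \cdot 25110 - 32522}{2318} = \left(591315390 - 32522\right) \frac{1}{2318} = 591282868 \cdot \frac{1}{2318} = \frac{295641434}{1159}$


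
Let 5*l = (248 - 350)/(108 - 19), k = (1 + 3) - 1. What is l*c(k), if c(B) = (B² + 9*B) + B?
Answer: -3978/445 ≈ -8.9393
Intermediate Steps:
k = 3 (k = 4 - 1 = 3)
l = -102/445 (l = ((248 - 350)/(108 - 19))/5 = (-102/89)/5 = (-102*1/89)/5 = (⅕)*(-102/89) = -102/445 ≈ -0.22921)
c(B) = B² + 10*B
l*c(k) = -306*(10 + 3)/445 = -306*13/445 = -102/445*39 = -3978/445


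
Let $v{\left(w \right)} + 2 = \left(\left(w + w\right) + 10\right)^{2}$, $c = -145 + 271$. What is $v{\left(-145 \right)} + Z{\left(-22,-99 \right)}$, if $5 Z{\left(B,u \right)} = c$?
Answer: $\frac{392116}{5} \approx 78423.0$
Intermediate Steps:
$c = 126$
$Z{\left(B,u \right)} = \frac{126}{5}$ ($Z{\left(B,u \right)} = \frac{1}{5} \cdot 126 = \frac{126}{5}$)
$v{\left(w \right)} = -2 + \left(10 + 2 w\right)^{2}$ ($v{\left(w \right)} = -2 + \left(\left(w + w\right) + 10\right)^{2} = -2 + \left(2 w + 10\right)^{2} = -2 + \left(10 + 2 w\right)^{2}$)
$v{\left(-145 \right)} + Z{\left(-22,-99 \right)} = \left(-2 + 4 \left(5 - 145\right)^{2}\right) + \frac{126}{5} = \left(-2 + 4 \left(-140\right)^{2}\right) + \frac{126}{5} = \left(-2 + 4 \cdot 19600\right) + \frac{126}{5} = \left(-2 + 78400\right) + \frac{126}{5} = 78398 + \frac{126}{5} = \frac{392116}{5}$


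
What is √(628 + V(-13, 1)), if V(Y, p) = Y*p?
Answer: √615 ≈ 24.799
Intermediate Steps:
√(628 + V(-13, 1)) = √(628 - 13*1) = √(628 - 13) = √615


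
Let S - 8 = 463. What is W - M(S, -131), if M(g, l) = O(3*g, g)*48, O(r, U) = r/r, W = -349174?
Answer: -349222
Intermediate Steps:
S = 471 (S = 8 + 463 = 471)
O(r, U) = 1
M(g, l) = 48 (M(g, l) = 1*48 = 48)
W - M(S, -131) = -349174 - 1*48 = -349174 - 48 = -349222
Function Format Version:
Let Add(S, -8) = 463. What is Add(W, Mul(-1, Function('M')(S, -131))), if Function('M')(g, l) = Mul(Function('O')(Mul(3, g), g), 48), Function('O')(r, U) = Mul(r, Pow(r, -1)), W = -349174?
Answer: -349222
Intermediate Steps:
S = 471 (S = Add(8, 463) = 471)
Function('O')(r, U) = 1
Function('M')(g, l) = 48 (Function('M')(g, l) = Mul(1, 48) = 48)
Add(W, Mul(-1, Function('M')(S, -131))) = Add(-349174, Mul(-1, 48)) = Add(-349174, -48) = -349222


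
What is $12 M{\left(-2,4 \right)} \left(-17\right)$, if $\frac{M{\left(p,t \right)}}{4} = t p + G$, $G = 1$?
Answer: $5712$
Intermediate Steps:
$M{\left(p,t \right)} = 4 + 4 p t$ ($M{\left(p,t \right)} = 4 \left(t p + 1\right) = 4 \left(p t + 1\right) = 4 \left(1 + p t\right) = 4 + 4 p t$)
$12 M{\left(-2,4 \right)} \left(-17\right) = 12 \left(4 + 4 \left(-2\right) 4\right) \left(-17\right) = 12 \left(4 - 32\right) \left(-17\right) = 12 \left(-28\right) \left(-17\right) = \left(-336\right) \left(-17\right) = 5712$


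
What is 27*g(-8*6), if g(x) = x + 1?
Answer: -1269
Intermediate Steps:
g(x) = 1 + x
27*g(-8*6) = 27*(1 - 8*6) = 27*(1 - 48) = 27*(-47) = -1269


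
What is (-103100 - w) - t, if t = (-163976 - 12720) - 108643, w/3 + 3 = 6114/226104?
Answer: 6867830575/37684 ≈ 1.8225e+5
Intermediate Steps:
w = -336099/37684 (w = -9 + 3*(6114/226104) = -9 + 3*(6114*(1/226104)) = -9 + 3*(1019/37684) = -9 + 3057/37684 = -336099/37684 ≈ -8.9189)
t = -285339 (t = -176696 - 108643 = -285339)
(-103100 - w) - t = (-103100 - 1*(-336099/37684)) - 1*(-285339) = (-103100 + 336099/37684) + 285339 = -3884884301/37684 + 285339 = 6867830575/37684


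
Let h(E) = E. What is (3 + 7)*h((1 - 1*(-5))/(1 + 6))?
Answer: 60/7 ≈ 8.5714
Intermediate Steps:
(3 + 7)*h((1 - 1*(-5))/(1 + 6)) = (3 + 7)*((1 - 1*(-5))/(1 + 6)) = 10*((1 + 5)/7) = 10*(6*(⅐)) = 10*(6/7) = 60/7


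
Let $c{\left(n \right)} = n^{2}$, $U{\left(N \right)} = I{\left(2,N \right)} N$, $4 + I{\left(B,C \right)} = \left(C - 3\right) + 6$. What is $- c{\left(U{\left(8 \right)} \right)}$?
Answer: $-3136$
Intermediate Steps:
$I{\left(B,C \right)} = -1 + C$ ($I{\left(B,C \right)} = -4 + \left(\left(C - 3\right) + 6\right) = -4 + \left(\left(-3 + C\right) + 6\right) = -4 + \left(3 + C\right) = -1 + C$)
$U{\left(N \right)} = N \left(-1 + N\right)$ ($U{\left(N \right)} = \left(-1 + N\right) N = N \left(-1 + N\right)$)
$- c{\left(U{\left(8 \right)} \right)} = - \left(8 \left(-1 + 8\right)\right)^{2} = - \left(8 \cdot 7\right)^{2} = - 56^{2} = \left(-1\right) 3136 = -3136$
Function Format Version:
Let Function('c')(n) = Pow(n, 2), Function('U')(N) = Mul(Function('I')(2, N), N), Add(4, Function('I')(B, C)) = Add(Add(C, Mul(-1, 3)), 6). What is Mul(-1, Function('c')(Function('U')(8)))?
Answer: -3136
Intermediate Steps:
Function('I')(B, C) = Add(-1, C) (Function('I')(B, C) = Add(-4, Add(Add(C, Mul(-1, 3)), 6)) = Add(-4, Add(Add(C, -3), 6)) = Add(-4, Add(Add(-3, C), 6)) = Add(-4, Add(3, C)) = Add(-1, C))
Function('U')(N) = Mul(N, Add(-1, N)) (Function('U')(N) = Mul(Add(-1, N), N) = Mul(N, Add(-1, N)))
Mul(-1, Function('c')(Function('U')(8))) = Mul(-1, Pow(Mul(8, Add(-1, 8)), 2)) = Mul(-1, Pow(Mul(8, 7), 2)) = Mul(-1, Pow(56, 2)) = Mul(-1, 3136) = -3136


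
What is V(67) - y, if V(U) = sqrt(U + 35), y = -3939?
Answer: 3939 + sqrt(102) ≈ 3949.1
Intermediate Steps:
V(U) = sqrt(35 + U)
V(67) - y = sqrt(35 + 67) - 1*(-3939) = sqrt(102) + 3939 = 3939 + sqrt(102)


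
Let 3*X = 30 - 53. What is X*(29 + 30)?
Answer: -1357/3 ≈ -452.33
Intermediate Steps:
X = -23/3 (X = (30 - 53)/3 = (⅓)*(-23) = -23/3 ≈ -7.6667)
X*(29 + 30) = -23*(29 + 30)/3 = -23/3*59 = -1357/3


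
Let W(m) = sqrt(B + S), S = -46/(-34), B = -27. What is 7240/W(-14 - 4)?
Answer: -3620*I*sqrt(1853)/109 ≈ -1429.6*I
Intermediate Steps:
S = 23/17 (S = -46*(-1/34) = 23/17 ≈ 1.3529)
W(m) = 2*I*sqrt(1853)/17 (W(m) = sqrt(-27 + 23/17) = sqrt(-436/17) = 2*I*sqrt(1853)/17)
7240/W(-14 - 4) = 7240/((2*I*sqrt(1853)/17)) = 7240*(-I*sqrt(1853)/218) = -3620*I*sqrt(1853)/109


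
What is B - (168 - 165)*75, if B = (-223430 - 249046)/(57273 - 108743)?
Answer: -5554137/25735 ≈ -215.82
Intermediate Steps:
B = 236238/25735 (B = -472476/(-51470) = -472476*(-1/51470) = 236238/25735 ≈ 9.1796)
B - (168 - 165)*75 = 236238/25735 - (168 - 165)*75 = 236238/25735 - 3*75 = 236238/25735 - 1*225 = 236238/25735 - 225 = -5554137/25735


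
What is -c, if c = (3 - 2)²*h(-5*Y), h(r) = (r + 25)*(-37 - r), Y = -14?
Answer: 10165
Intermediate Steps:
h(r) = (-37 - r)*(25 + r) (h(r) = (25 + r)*(-37 - r) = (-37 - r)*(25 + r))
c = -10165 (c = (3 - 2)²*(-925 - (-5*(-14))² - (-310)*(-14)) = 1²*(-925 - 1*70² - 62*70) = 1*(-925 - 1*4900 - 4340) = 1*(-925 - 4900 - 4340) = 1*(-10165) = -10165)
-c = -1*(-10165) = 10165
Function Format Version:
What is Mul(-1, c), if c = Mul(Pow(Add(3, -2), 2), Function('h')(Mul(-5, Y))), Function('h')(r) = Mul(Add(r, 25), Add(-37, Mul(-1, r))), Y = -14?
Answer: 10165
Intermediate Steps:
Function('h')(r) = Mul(Add(-37, Mul(-1, r)), Add(25, r)) (Function('h')(r) = Mul(Add(25, r), Add(-37, Mul(-1, r))) = Mul(Add(-37, Mul(-1, r)), Add(25, r)))
c = -10165 (c = Mul(Pow(Add(3, -2), 2), Add(-925, Mul(-1, Pow(Mul(-5, -14), 2)), Mul(-62, Mul(-5, -14)))) = Mul(Pow(1, 2), Add(-925, Mul(-1, Pow(70, 2)), Mul(-62, 70))) = Mul(1, Add(-925, Mul(-1, 4900), -4340)) = Mul(1, Add(-925, -4900, -4340)) = Mul(1, -10165) = -10165)
Mul(-1, c) = Mul(-1, -10165) = 10165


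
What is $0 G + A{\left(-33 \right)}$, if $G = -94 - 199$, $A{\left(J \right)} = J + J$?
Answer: $-66$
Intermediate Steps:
$A{\left(J \right)} = 2 J$
$G = -293$ ($G = -94 - 199 = -293$)
$0 G + A{\left(-33 \right)} = 0 \left(-293\right) + 2 \left(-33\right) = 0 - 66 = -66$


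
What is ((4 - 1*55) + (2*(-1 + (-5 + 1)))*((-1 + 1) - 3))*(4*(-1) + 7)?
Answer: -63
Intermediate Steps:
((4 - 1*55) + (2*(-1 + (-5 + 1)))*((-1 + 1) - 3))*(4*(-1) + 7) = ((4 - 55) + (2*(-1 - 4))*(0 - 3))*(-4 + 7) = (-51 + (2*(-5))*(-3))*3 = (-51 - 10*(-3))*3 = (-51 + 30)*3 = -21*3 = -63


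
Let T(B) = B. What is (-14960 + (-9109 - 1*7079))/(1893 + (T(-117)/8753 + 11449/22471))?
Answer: -471266036548/28648401773 ≈ -16.450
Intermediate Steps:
(-14960 + (-9109 - 1*7079))/(1893 + (T(-117)/8753 + 11449/22471)) = (-14960 + (-9109 - 1*7079))/(1893 + (-117/8753 + 11449/22471)) = (-14960 + (-9109 - 7079))/(1893 + (-117*1/8753 + 11449*(1/22471))) = (-14960 - 16188)/(1893 + (-117/8753 + 11449/22471)) = -31148/(1893 + 97583990/196688663) = -31148/372429223049/196688663 = -31148*196688663/372429223049 = -471266036548/28648401773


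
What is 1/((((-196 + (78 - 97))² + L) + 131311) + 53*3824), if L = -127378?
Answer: 1/252830 ≈ 3.9552e-6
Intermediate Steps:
1/((((-196 + (78 - 97))² + L) + 131311) + 53*3824) = 1/((((-196 + (78 - 97))² - 127378) + 131311) + 53*3824) = 1/((((-196 - 19)² - 127378) + 131311) + 202672) = 1/((((-215)² - 127378) + 131311) + 202672) = 1/(((46225 - 127378) + 131311) + 202672) = 1/((-81153 + 131311) + 202672) = 1/(50158 + 202672) = 1/252830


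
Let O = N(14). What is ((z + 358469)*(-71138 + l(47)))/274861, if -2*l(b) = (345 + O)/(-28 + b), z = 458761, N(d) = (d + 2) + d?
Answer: -1104739277685/5222359 ≈ -2.1154e+5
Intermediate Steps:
N(d) = 2 + 2*d (N(d) = (2 + d) + d = 2 + 2*d)
O = 30 (O = 2 + 2*14 = 2 + 28 = 30)
l(b) = -375/(2*(-28 + b)) (l(b) = -(345 + 30)/(2*(-28 + b)) = -375/(2*(-28 + b)))
((z + 358469)*(-71138 + l(47)))/274861 = ((458761 + 358469)*(-71138 - 375/(-56 + 2*47)))/274861 = (817230*(-71138 - 375/(-56 + 94)))*(1/274861) = (817230*(-71138 - 375/38))*(1/274861) = (817230*(-2703619/38))*(1/274861) = -1104739277685/19*1/274861 = -1104739277685/5222359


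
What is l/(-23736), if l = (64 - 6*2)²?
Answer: -338/2967 ≈ -0.11392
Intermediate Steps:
l = 2704 (l = (64 - 12)² = 52² = 2704)
l/(-23736) = 2704/(-23736) = 2704*(-1/23736) = -338/2967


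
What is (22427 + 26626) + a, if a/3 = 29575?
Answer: 137778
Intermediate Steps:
a = 88725 (a = 3*29575 = 88725)
(22427 + 26626) + a = (22427 + 26626) + 88725 = 49053 + 88725 = 137778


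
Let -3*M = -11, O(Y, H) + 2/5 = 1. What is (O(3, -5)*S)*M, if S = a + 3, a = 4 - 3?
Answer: 44/5 ≈ 8.8000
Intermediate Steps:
O(Y, H) = ⅗ (O(Y, H) = -⅖ + 1 = ⅗)
a = 1
S = 4 (S = 1 + 3 = 4)
M = 11/3 (M = -⅓*(-11) = 11/3 ≈ 3.6667)
(O(3, -5)*S)*M = ((⅗)*4)*(11/3) = (12/5)*(11/3) = 44/5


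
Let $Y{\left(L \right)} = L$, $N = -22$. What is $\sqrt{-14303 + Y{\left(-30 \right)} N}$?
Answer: $i \sqrt{13643} \approx 116.8 i$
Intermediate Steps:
$\sqrt{-14303 + Y{\left(-30 \right)} N} = \sqrt{-14303 - -660} = \sqrt{-14303 + 660} = \sqrt{-13643} = i \sqrt{13643}$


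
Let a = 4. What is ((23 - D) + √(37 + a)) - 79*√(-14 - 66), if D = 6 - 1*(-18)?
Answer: -1 + √41 - 316*I*√5 ≈ 5.4031 - 706.6*I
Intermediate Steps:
D = 24 (D = 6 + 18 = 24)
((23 - D) + √(37 + a)) - 79*√(-14 - 66) = ((23 - 1*24) + √(37 + 4)) - 79*√(-14 - 66) = ((23 - 24) + √41) - 316*I*√5 = (-1 + √41) - 316*I*√5 = -1 + √41 - 316*I*√5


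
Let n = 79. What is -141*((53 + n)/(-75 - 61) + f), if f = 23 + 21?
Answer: -206283/34 ≈ -6067.1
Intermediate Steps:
f = 44
-141*((53 + n)/(-75 - 61) + f) = -141*((53 + 79)/(-75 - 61) + 44) = -141*(132/(-136) + 44) = -141*(132*(-1/136) + 44) = -141*(-33/34 + 44) = -141*1463/34 = -206283/34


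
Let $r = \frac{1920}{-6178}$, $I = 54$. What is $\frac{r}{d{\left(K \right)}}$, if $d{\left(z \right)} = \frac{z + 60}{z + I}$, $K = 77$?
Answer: $- \frac{125760}{423193} \approx -0.29717$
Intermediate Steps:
$d{\left(z \right)} = \frac{60 + z}{54 + z}$ ($d{\left(z \right)} = \frac{z + 60}{z + 54} = \frac{60 + z}{54 + z}$)
$r = - \frac{960}{3089}$ ($r = 1920 \left(- \frac{1}{6178}\right) = - \frac{960}{3089} \approx -0.31078$)
$\frac{r}{d{\left(K \right)}} = - \frac{960}{3089 \frac{60 + 77}{54 + 77}} = - \frac{960}{3089 \cdot \frac{1}{131} \cdot 137} = - \frac{960}{3089 \cdot \frac{137}{131}} = \left(- \frac{960}{3089}\right) \frac{131}{137} = - \frac{125760}{423193}$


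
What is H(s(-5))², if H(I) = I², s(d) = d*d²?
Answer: 244140625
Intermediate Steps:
s(d) = d³
H(s(-5))² = (((-5)³)²)² = ((-125)²)² = 15625² = 244140625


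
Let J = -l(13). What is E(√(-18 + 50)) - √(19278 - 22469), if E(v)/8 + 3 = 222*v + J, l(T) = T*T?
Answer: -1376 + 7104*√2 - I*√3191 ≈ 8670.6 - 56.489*I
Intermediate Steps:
l(T) = T²
J = -169 (J = -1*13² = -1*169 = -169)
E(v) = -1376 + 1776*v (E(v) = -24 + 8*(222*v - 169) = -24 + 8*(-169 + 222*v) = -24 + (-1352 + 1776*v) = -1376 + 1776*v)
E(√(-18 + 50)) - √(19278 - 22469) = (-1376 + 1776*√(-18 + 50)) - √(19278 - 22469) = (-1376 + 1776*√32) - √(-3191) = (-1376 + 1776*(4*√2)) - I*√3191 = (-1376 + 7104*√2) - I*√3191 = -1376 + 7104*√2 - I*√3191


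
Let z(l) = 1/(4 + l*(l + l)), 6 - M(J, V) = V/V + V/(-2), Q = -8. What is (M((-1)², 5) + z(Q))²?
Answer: 982081/17424 ≈ 56.364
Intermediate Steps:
M(J, V) = 5 + V/2 (M(J, V) = 6 - (V/V + V/(-2)) = 6 - (1 + V*(-½)) = 6 - (1 - V/2) = 6 + (-1 + V/2) = 5 + V/2)
z(l) = 1/(4 + 2*l²) (z(l) = 1/(4 + l*(2*l)) = 1/(4 + 2*l²))
(M((-1)², 5) + z(Q))² = ((5 + (½)*5) + 1/(2*(2 + (-8)²)))² = ((5 + 5/2) + 1/(2*(2 + 64)))² = (15/2 + (½)/66)² = (15/2 + (½)*(1/66))² = (15/2 + 1/132)² = (991/132)² = 982081/17424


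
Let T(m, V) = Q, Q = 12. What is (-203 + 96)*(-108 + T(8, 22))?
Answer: 10272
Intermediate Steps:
T(m, V) = 12
(-203 + 96)*(-108 + T(8, 22)) = (-203 + 96)*(-108 + 12) = -107*(-96) = 10272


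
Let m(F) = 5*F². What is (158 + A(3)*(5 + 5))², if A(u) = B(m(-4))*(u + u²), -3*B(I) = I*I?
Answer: 65455128964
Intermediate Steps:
B(I) = -I²/3 (B(I) = -I*I/3 = -I²/3)
A(u) = -6400*u/3 - 6400*u²/3 (A(u) = (-(5*(-4)²)²/3)*(u + u²) = (-(5*16)²/3)*(u + u²) = (-⅓*80²)*(u + u²) = (-⅓*6400)*(u + u²) = -6400*(u + u²)/3 = -6400*u/3 - 6400*u²/3)
(158 + A(3)*(5 + 5))² = (158 + (-6400/3*3*(1 + 3))*(5 + 5))² = (158 - 6400/3*3*4*10)² = (158 - 25600*10)² = (158 - 256000)² = (-255842)² = 65455128964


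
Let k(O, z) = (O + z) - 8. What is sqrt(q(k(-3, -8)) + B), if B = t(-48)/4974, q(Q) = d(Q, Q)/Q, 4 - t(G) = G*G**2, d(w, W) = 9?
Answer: sqrt(48589267587)/47253 ≈ 4.6649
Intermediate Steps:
k(O, z) = -8 + O + z
t(G) = 4 - G**3 (t(G) = 4 - G*G**2 = 4 - G**3)
q(Q) = 9/Q
B = 55298/2487 (B = (4 - 1*(-48)**3)/4974 = (4 - 1*(-110592))*(1/4974) = (4 + 110592)*(1/4974) = 110596*(1/4974) = 55298/2487 ≈ 22.235)
sqrt(q(k(-3, -8)) + B) = sqrt(9/(-8 - 3 - 8) + 55298/2487) = sqrt(9/(-19) + 55298/2487) = sqrt(9*(-1/19) + 55298/2487) = sqrt(-9/19 + 55298/2487) = sqrt(1028279/47253) = sqrt(48589267587)/47253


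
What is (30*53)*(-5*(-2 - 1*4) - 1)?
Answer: 46110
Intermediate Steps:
(30*53)*(-5*(-2 - 1*4) - 1) = 1590*(-5*(-2 - 4) - 1) = 1590*(-5*(-6) - 1) = 1590*(30 - 1) = 1590*29 = 46110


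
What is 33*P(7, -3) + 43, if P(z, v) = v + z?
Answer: 175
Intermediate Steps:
33*P(7, -3) + 43 = 33*(-3 + 7) + 43 = 33*4 + 43 = 132 + 43 = 175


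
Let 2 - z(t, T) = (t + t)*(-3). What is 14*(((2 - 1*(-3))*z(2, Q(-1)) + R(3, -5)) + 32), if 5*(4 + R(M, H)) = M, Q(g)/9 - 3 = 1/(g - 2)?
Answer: 6902/5 ≈ 1380.4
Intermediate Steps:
Q(g) = 27 + 9/(-2 + g) (Q(g) = 27 + 9/(g - 2) = 27 + 9/(-2 + g))
z(t, T) = 2 + 6*t (z(t, T) = 2 - (t + t)*(-3) = 2 - 2*t*(-3) = 2 - (-6)*t = 2 + 6*t)
R(M, H) = -4 + M/5
14*(((2 - 1*(-3))*z(2, Q(-1)) + R(3, -5)) + 32) = 14*(((2 - 1*(-3))*(2 + 6*2) + (-4 + (⅕)*3)) + 32) = 14*(((2 + 3)*(2 + 12) + (-4 + ⅗)) + 32) = 14*((5*14 - 17/5) + 32) = 14*((70 - 17/5) + 32) = 14*(333/5 + 32) = 14*(493/5) = 6902/5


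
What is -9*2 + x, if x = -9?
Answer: -27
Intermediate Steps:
-9*2 + x = -9*2 - 9 = -18 - 9 = -27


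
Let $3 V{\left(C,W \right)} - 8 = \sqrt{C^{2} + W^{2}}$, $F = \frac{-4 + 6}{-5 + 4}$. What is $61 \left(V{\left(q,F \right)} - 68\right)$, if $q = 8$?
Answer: $- \frac{11956}{3} + \frac{122 \sqrt{17}}{3} \approx -3817.7$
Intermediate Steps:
$F = -2$ ($F = \frac{2}{-1} = 2 \left(-1\right) = -2$)
$V{\left(C,W \right)} = \frac{8}{3} + \frac{\sqrt{C^{2} + W^{2}}}{3}$
$61 \left(V{\left(q,F \right)} - 68\right) = 61 \left(\left(\frac{8}{3} + \frac{\sqrt{8^{2} + \left(-2\right)^{2}}}{3}\right) - 68\right) = 61 \left(\left(\frac{8}{3} + \frac{\sqrt{64 + 4}}{3}\right) - 68\right) = 61 \left(\left(\frac{8}{3} + \frac{\sqrt{68}}{3}\right) - 68\right) = 61 \left(\left(\frac{8}{3} + \frac{2 \sqrt{17}}{3}\right) - 68\right) = 61 \left(- \frac{196}{3} + \frac{2 \sqrt{17}}{3}\right) = - \frac{11956}{3} + \frac{122 \sqrt{17}}{3}$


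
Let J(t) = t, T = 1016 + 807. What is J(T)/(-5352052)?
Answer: -1823/5352052 ≈ -0.00034062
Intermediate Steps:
T = 1823
J(T)/(-5352052) = 1823/(-5352052) = 1823*(-1/5352052) = -1823/5352052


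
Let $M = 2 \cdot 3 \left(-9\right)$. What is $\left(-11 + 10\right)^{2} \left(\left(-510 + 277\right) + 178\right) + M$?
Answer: $-109$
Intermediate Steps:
$M = -54$ ($M = 6 \left(-9\right) = -54$)
$\left(-11 + 10\right)^{2} \left(\left(-510 + 277\right) + 178\right) + M = \left(-11 + 10\right)^{2} \left(\left(-510 + 277\right) + 178\right) - 54 = \left(-1\right)^{2} \left(-233 + 178\right) - 54 = 1 \left(-55\right) - 54 = -55 - 54 = -109$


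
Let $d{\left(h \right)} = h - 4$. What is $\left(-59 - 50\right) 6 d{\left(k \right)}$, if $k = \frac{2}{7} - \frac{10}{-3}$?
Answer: $\frac{1744}{7} \approx 249.14$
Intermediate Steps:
$k = \frac{76}{21}$ ($k = 2 \cdot \frac{1}{7} - - \frac{10}{3} = \frac{2}{7} + \frac{10}{3} = \frac{76}{21} \approx 3.619$)
$d{\left(h \right)} = -4 + h$
$\left(-59 - 50\right) 6 d{\left(k \right)} = \left(-59 - 50\right) 6 \left(-4 + \frac{76}{21}\right) = \left(-109\right) 6 \left(- \frac{8}{21}\right) = \left(-654\right) \left(- \frac{8}{21}\right) = \frac{1744}{7}$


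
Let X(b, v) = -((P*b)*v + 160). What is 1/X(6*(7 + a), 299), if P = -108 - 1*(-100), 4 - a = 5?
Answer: 1/85952 ≈ 1.1634e-5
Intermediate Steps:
a = -1 (a = 4 - 1*5 = 4 - 5 = -1)
P = -8 (P = -108 + 100 = -8)
X(b, v) = -160 + 8*b*v (X(b, v) = -((-8*b)*v + 160) = -(-8*b*v + 160) = -(160 - 8*b*v) = -160 + 8*b*v)
1/X(6*(7 + a), 299) = 1/(-160 + 8*(6*(7 - 1))*299) = 1/(-160 + 8*(6*6)*299) = 1/(-160 + 8*36*299) = 1/(-160 + 86112) = 1/85952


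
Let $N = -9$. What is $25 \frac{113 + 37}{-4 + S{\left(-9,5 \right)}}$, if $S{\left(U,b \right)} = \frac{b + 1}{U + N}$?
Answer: $- \frac{11250}{13} \approx -865.38$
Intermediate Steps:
$S{\left(U,b \right)} = \frac{1 + b}{-9 + U}$ ($S{\left(U,b \right)} = \frac{b + 1}{U - 9} = \frac{1 + b}{-9 + U}$)
$25 \frac{113 + 37}{-4 + S{\left(-9,5 \right)}} = 25 \frac{113 + 37}{-4 + \frac{1 + 5}{-9 - 9}} = 25 \frac{150}{-4 + \frac{1}{-18} \cdot 6} = 25 \frac{150}{-4 - \frac{1}{3}} = 25 \frac{150}{- \frac{13}{3}} = 25 \cdot 150 \left(- \frac{3}{13}\right) = 25 \left(- \frac{450}{13}\right) = - \frac{11250}{13}$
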